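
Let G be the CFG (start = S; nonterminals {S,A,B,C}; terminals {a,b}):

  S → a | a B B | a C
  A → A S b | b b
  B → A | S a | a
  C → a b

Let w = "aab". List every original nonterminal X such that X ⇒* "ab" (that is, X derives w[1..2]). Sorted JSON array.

CNF form of G:
  S -> T1 C | T1 X4 | a
  A -> A X2 | T0 T0
  B -> A X3 | S T1 | T0 T0 | a
  C -> T1 T0
  T0 -> b
  T1 -> a
  X2 -> S T0
  X3 -> S T0
  X4 -> B B

CYK fill, restricted to cells inside w[1..2]:
  T[1,1] 'a' = {B,S,T1}  orig:{B,S}
  T[2,2] 'b' = {T0}  orig:{}
  T[1,2] 'ab' = {C,X2,X3}  orig:{C}

Original NTs in T[1,2] deriving "ab": ["C"]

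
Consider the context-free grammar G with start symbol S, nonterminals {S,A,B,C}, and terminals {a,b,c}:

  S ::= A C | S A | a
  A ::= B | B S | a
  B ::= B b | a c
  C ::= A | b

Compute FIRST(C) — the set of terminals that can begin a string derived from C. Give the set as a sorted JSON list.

FIRST sets, iterate to fixpoint:
pass 1:
  A via A→a: +{a}
  B via B→a c: +{a}
  C via C→A: +{a}
  C via C→b: +{b}
  S via S→A C: +{a}
  FIRST(S)={a}  FIRST(A)={a}  FIRST(B)={a}  FIRST(C)={a,b}
pass 2: — fixpoint
  FIRST(S)={a}  FIRST(A)={a}  FIRST(B)={a}  FIRST(C)={a,b}

FIRST(C) = ["a", "b"]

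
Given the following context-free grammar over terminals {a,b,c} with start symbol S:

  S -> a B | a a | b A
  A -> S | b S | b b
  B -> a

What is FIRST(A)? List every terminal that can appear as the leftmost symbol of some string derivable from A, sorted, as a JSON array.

Compute FIRST by fixpoint:
pass 1:
  A via A→b S: +{b}
  B via B→a: +{a}
  S via S→a B: +{a}
  S via S→b A: +{b}
  FIRST(S)={a,b}  FIRST(A)={b}  FIRST(B)={a}
pass 2:
  A via A→S: +{a}
  FIRST(S)={a,b}  FIRST(A)={a,b}  FIRST(B)={a}
pass 3: — fixpoint
  FIRST(S)={a,b}  FIRST(A)={a,b}  FIRST(B)={a}

FIRST(A) = ["a", "b"]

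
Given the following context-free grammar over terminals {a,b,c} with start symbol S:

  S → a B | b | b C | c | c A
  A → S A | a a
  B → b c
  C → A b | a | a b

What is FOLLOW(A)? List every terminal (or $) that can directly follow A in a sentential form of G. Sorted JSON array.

Compute FIRST by fixpoint:
[1]
  A via A→a a: +{a}
  B via B→b c: +{b}
  C via C→A b: +{a}
  S via S→a B: +{a}
  S via S→b: +{b}
  S via S→c: +{c}
  S: {a,b,c}  A: {a}  B: {b}  C: {a}
[2]
  A via A→S A: +{b,c}
  C via C→A b: +{b,c}
  S: {a,b,c}  A: {a,b,c}  B: {b}  C: {a,b,c}
[3] (no change)
  S: {a,b,c}  A: {a,b,c}  B: {b}  C: {a,b,c}

Compute FOLLOW by fixpoint:
FOLLOW(S) := {$}
round 1:
  A→S A: FOLLOW(S) ⊇ FIRST(A) = {a,b,c}; new: +{a,b,c}
  C→A b: FOLLOW(A) ⊇ FIRST(b) = {b}; new: +{b}
  S→a B: FOLLOW(B) ⊇ FOLLOW(S) ⊇ {$,a,b,c}; new: +{$,a,b,c}
  S→b C: FOLLOW(C) ⊇ FOLLOW(S) ⊇ {$,a,b,c}; new: +{$,a,b,c}
  S→c A: FOLLOW(A) ⊇ FOLLOW(S) ⊇ {$,a,b,c}; new: +{$,a,c}
  S: {$,a,b,c}  A: {$,a,b,c}  B: {$,a,b,c}  C: {$,a,b,c}
round 2: — fixpoint
  S: {$,a,b,c}  A: {$,a,b,c}  B: {$,a,b,c}  C: {$,a,b,c}

FOLLOW(A) = ["$", "a", "b", "c"]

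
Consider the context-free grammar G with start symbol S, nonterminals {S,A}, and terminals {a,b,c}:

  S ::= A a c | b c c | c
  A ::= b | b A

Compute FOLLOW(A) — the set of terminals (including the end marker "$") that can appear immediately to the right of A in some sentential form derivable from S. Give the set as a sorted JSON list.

FIRST sets, iterate to fixpoint:
round 1:
  A via A→b: +{b}
  S via S→A a c: +{b}
  S via S→c: +{c}
  FIRST[S]={b,c}  FIRST[A]={b}
round 2: (no change)
  FIRST[S]={b,c}  FIRST[A]={b}

FOLLOW iteration:
initialize: $ ∈ FOLLOW(S)
pass 1:
  S→A a c: FOLLOW(A) ⊇ FIRST(a) = {a}; new: +{a}
  FOLLOW(S)={$}  FOLLOW(A)={a}
pass 2: done
  FOLLOW(S)={$}  FOLLOW(A)={a}

FOLLOW(A) = ["a"]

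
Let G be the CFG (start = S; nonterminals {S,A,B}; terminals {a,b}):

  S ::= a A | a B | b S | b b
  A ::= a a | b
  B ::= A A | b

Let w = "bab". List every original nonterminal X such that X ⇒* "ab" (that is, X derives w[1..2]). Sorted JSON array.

CNF form of G:
  S -> T0 A | T0 B | T1 S | T1 T1
  A -> T0 T0 | b
  B -> A A | b
  T0 -> a
  T1 -> b

CYK fill — only the sub-triangle for w[1..2]:
  cell(1,1) a: {T0}  orig:{}
  cell(2,2) b: {A,B,T1}  orig:{A,B}
  cell(1,2) ab: {S}

Original NTs in T[1,2] deriving "ab": ["S"]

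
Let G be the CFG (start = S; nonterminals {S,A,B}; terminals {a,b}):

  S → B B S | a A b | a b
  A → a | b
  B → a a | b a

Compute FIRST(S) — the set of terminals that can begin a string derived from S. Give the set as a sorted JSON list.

FIRST iteration:
round 1:
  A via A→a: +{a}
  A via A→b: +{b}
  B via B→a a: +{a}
  B via B→b a: +{b}
  S via S→B B S: +{a,b}
  S: {a,b}  A: {a,b}  B: {a,b}
round 2: done
  S: {a,b}  A: {a,b}  B: {a,b}

FIRST(S) = ["a", "b"]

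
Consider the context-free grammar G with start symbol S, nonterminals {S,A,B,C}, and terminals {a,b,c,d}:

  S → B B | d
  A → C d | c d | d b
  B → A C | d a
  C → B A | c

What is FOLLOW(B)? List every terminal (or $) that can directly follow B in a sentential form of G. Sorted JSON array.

FIRST iteration:
pass 1:
  A via A→c d: +{c}
  A via A→d b: +{d}
  B via B→A C: +{c,d}
  C via C→B A: +{c,d}
  S via S→B B: +{c,d}
  FIRST(S)={c,d}  FIRST(A)={c,d}  FIRST(B)={c,d}  FIRST(C)={c,d}
pass 2: (no change)
  FIRST(S)={c,d}  FIRST(A)={c,d}  FIRST(B)={c,d}  FIRST(C)={c,d}

Compute FOLLOW by fixpoint:
FOLLOW(S) := {$}
round 1:
  A→C d: FOLLOW(C) ⊇ FIRST(d) = {d}; new: +{d}
  B→A C: FOLLOW(A) ⊇ FIRST(C) = {c,d}; new: +{c,d}
  C→B A: FOLLOW(B) ⊇ FIRST(A) = {c,d}; new: +{c,d}
  S→B B: FOLLOW(B) ⊇ FOLLOW(S) ⊇ {$}; new: +{$}
  FOLLOW(S)={$}  FOLLOW(A)={c,d}  FOLLOW(B)={$,c,d}  FOLLOW(C)={d}
round 2:
  B→A C: FOLLOW(C) ⊇ FOLLOW(B) ⊇ {$,c,d}; new: +{$,c}
  C→B A: FOLLOW(A) ⊇ FOLLOW(C) ⊇ {$,c,d}; new: +{$}
  FOLLOW(S)={$}  FOLLOW(A)={$,c,d}  FOLLOW(B)={$,c,d}  FOLLOW(C)={$,c,d}
round 3: (no change)
  FOLLOW(S)={$}  FOLLOW(A)={$,c,d}  FOLLOW(B)={$,c,d}  FOLLOW(C)={$,c,d}

FOLLOW(B) = ["$", "c", "d"]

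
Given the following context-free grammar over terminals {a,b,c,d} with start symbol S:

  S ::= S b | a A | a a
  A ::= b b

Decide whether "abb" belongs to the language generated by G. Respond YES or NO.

Convert to CNF:
  S -> S T0 | T1 A | T1 T1
  A -> T0 T0
  T0 -> b
  T1 -> a

CYK table (by increasing span):
  [0..0]={T1}  "a"  orig:{}
  [1..1]={T0}  "b"  orig:{}
  [2..2]={T0}  "b"  orig:{}
  [0..1]=∅  "ab"
  [1..2]={A}  "bb"
  [0..2]={S}  "abb"

S ∈ T[0,2] ⇒ YES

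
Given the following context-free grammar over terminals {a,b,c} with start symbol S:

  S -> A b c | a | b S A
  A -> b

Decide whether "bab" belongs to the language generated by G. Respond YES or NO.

CNF form of G:
  S -> A X2 | T0 X3 | a
  A -> b
  T0 -> b
  T1 -> c
  X2 -> T0 T1
  X3 -> S A

CYK fill:
  [0..0]={A,T0}  "b"  orig:{A}
  [1..1]={S}  "a"
  [2..2]={A,T0}  "b"  orig:{A}
  [0..1]=∅  "ba"
  [1..2]={X3}  "ab"  orig:{}
  [0..2]={S}  "bab"

S ∈ T[0,2] ⇒ YES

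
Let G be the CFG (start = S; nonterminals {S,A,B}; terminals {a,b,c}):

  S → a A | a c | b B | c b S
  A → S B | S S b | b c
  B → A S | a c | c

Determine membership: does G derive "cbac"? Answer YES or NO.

Convert to CNF:
  S -> T0 B | T1 X4 | T2 A | T2 T1
  A -> S B | S X3 | T0 T1
  B -> A S | T2 T1 | c
  T0 -> b
  T1 -> c
  T2 -> a
  X3 -> S T0
  X4 -> T0 S

CYK fill:
  T[0,0] 'c' = {B,T1}  orig:{B}
  T[1,1] 'b' = {T0}  orig:{}
  T[2,2] 'a' = {T2}  orig:{}
  T[3,3] 'c' = {B,T1}  orig:{B}
  T[0,1] 'cb' = ∅
  T[1,2] 'ba' = ∅
  T[2,3] 'ac' = {B,S}
  T[0,2] 'cba' = ∅
  T[1,3] 'bac' = {S,X4}  orig:{S}
  T[0,3] 'cbac' = {S}

S ∈ T[0,3] ⇒ YES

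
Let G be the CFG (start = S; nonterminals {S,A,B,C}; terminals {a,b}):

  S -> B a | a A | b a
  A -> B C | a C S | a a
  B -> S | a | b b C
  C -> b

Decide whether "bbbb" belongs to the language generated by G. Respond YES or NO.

CNF form of G:
  S -> B T0 | T0 A | T1 T0
  A -> B C | T0 T0 | T0 X2
  B -> B T0 | T0 A | T1 T0 | T1 X3 | a
  C -> b
  T0 -> a
  T1 -> b
  X2 -> C S
  X3 -> T1 C

CYK table (by increasing span):
  T[0,0] 'b' = {C,T1}  orig:{C}
  T[1,1] 'b' = {C,T1}  orig:{C}
  T[2,2] 'b' = {C,T1}  orig:{C}
  T[3,3] 'b' = {C,T1}  orig:{C}
  T[0,1] 'bb' = {X3}  orig:{}
  T[1,2] 'bb' = {X3}  orig:{}
  T[2,3] 'bb' = {X3}  orig:{}
  T[0,2] 'bbb' = {B}
  T[1,3] 'bbb' = {B}
  T[0,3] 'bbbb' = {A}

S ∉ T[0,3] ⇒ NO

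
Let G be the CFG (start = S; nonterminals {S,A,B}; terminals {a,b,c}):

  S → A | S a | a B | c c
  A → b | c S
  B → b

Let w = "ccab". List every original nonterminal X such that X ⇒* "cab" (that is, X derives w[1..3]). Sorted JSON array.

CNF form of G:
  S -> S T1 | T0 S | T0 T0 | T1 B | b
  A -> T0 S | b
  B -> b
  T0 -> c
  T1 -> a

Fill CYK table bottom-up, restricted to cells inside w[1..3]:
  [1..1]={T0}  "c"  orig:{}
  [2..2]={T1}  "a"  orig:{}
  [3..3]={A,B,S}  "b"
  [1..2]=∅  "ca"
  [2..3]={S}  "ab"
  [1..3]={A,S}  "cab"

Original NTs in T[1,3] deriving "cab": ["A", "S"]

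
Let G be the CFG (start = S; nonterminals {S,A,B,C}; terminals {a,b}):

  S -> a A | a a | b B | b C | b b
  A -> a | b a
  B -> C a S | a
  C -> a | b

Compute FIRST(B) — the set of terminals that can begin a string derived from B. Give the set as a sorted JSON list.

FIRST iteration:
pass 1:
  A via A→a: +{a}
  A via A→b a: +{b}
  B via B→a: +{a}
  C via C→a: +{a}
  C via C→b: +{b}
  S via S→a A: +{a}
  S via S→b B: +{b}
  FIRST(S)={a,b}  FIRST(A)={a,b}  FIRST(B)={a}  FIRST(C)={a,b}
pass 2:
  B via B→C a S: +{b}
  FIRST(S)={a,b}  FIRST(A)={a,b}  FIRST(B)={a,b}  FIRST(C)={a,b}
pass 3: — fixpoint
  FIRST(S)={a,b}  FIRST(A)={a,b}  FIRST(B)={a,b}  FIRST(C)={a,b}

FIRST(B) = ["a", "b"]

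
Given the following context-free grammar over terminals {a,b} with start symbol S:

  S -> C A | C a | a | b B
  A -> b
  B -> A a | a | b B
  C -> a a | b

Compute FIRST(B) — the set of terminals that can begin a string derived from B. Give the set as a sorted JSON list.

Compute FIRST by fixpoint:
round 1:
  A via A→b: +{b}
  B via B→A a: +{b}
  B via B→a: +{a}
  C via C→a a: +{a}
  C via C→b: +{b}
  S via S→C A: +{a,b}
  FIRST(S)={a,b}  FIRST(A)={b}  FIRST(B)={a,b}  FIRST(C)={a,b}
round 2: done
  FIRST(S)={a,b}  FIRST(A)={b}  FIRST(B)={a,b}  FIRST(C)={a,b}

FIRST(B) = ["a", "b"]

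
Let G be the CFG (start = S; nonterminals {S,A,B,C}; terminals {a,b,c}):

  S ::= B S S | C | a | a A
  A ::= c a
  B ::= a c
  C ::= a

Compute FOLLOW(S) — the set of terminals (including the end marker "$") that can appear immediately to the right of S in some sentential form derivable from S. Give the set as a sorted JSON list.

Compute FIRST by fixpoint:
pass 1:
  A via A→c a: +{c}
  B via B→a c: +{a}
  C via C→a: +{a}
  S via S→B S S: +{a}
  S: {a}  A: {c}  B: {a}  C: {a}
pass 2: — fixpoint
  S: {a}  A: {c}  B: {a}  C: {a}

Compute FOLLOW by fixpoint:
initialize: $ ∈ FOLLOW(S)
iter 1:
  S→B S S: FOLLOW(B) ⊇ FIRST(S) = {a}; new: +{a}
  S→B S S: FOLLOW(S) ⊇ FIRST(S) = {a}; new: +{a}
  S→C: FOLLOW(C) ⊇ FOLLOW(S) ⊇ {$,a}; new: +{$,a}
  S→a A: FOLLOW(A) ⊇ FOLLOW(S) ⊇ {$,a}; new: +{$,a}
  FOLLOW[S]={$,a}  FOLLOW[A]={$,a}  FOLLOW[B]={a}  FOLLOW[C]={$,a}
iter 2: (no change)
  FOLLOW[S]={$,a}  FOLLOW[A]={$,a}  FOLLOW[B]={a}  FOLLOW[C]={$,a}

FOLLOW(S) = ["$", "a"]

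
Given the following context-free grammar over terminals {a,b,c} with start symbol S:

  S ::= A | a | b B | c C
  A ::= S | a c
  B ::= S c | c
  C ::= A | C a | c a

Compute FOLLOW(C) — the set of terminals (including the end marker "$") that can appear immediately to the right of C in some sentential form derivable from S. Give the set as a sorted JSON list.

FIRST sets, iterate to fixpoint:
round 1:
  A via A→a c: +{a}
  B via B→c: +{c}
  C via C→A: +{a}
  C via C→c a: +{c}
  S via S→A: +{a}
  S via S→b B: +{b}
  S via S→c C: +{c}
  FIRST[S]={a,b,c}  FIRST[A]={a}  FIRST[B]={c}  FIRST[C]={a,c}
round 2:
  A via A→S: +{b,c}
  B via B→S c: +{a,b}
  C via C→A: +{b}
  FIRST[S]={a,b,c}  FIRST[A]={a,b,c}  FIRST[B]={a,b,c}  FIRST[C]={a,b,c}
round 3: (no change)
  FIRST[S]={a,b,c}  FIRST[A]={a,b,c}  FIRST[B]={a,b,c}  FIRST[C]={a,b,c}

FOLLOW iteration:
initialize: $ ∈ FOLLOW(S)
pass 1:
  B→S c: FOLLOW(S) ⊇ FIRST(c) = {c}; new: +{c}
  C→C a: FOLLOW(C) ⊇ FIRST(a) = {a}; new: +{a}
  S→A: FOLLOW(A) ⊇ FOLLOW(S) ⊇ {$,c}; new: +{$,c}
  S→b B: FOLLOW(B) ⊇ FOLLOW(S) ⊇ {$,c}; new: +{$,c}
  S→c C: FOLLOW(C) ⊇ FOLLOW(S) ⊇ {$,c}; new: +{$,c}
  S: {$,c}  A: {$,c}  B: {$,c}  C: {$,a,c}
pass 2:
  C→A: FOLLOW(A) ⊇ FOLLOW(C) ⊇ {$,a,c}; new: +{a}
  S: {$,c}  A: {$,a,c}  B: {$,c}  C: {$,a,c}
pass 3:
  A→S: FOLLOW(S) ⊇ FOLLOW(A) ⊇ {$,a,c}; new: +{a}
  S→b B: FOLLOW(B) ⊇ FOLLOW(S) ⊇ {$,a,c}; new: +{a}
  S: {$,a,c}  A: {$,a,c}  B: {$,a,c}  C: {$,a,c}
pass 4: (stable)
  S: {$,a,c}  A: {$,a,c}  B: {$,a,c}  C: {$,a,c}

FOLLOW(C) = ["$", "a", "c"]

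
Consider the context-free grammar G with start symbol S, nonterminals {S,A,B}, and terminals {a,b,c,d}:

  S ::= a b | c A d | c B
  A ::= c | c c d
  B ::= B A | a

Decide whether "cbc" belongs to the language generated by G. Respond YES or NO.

Convert to CNF:
  S -> T0 B | T0 X5 | T2 T3
  A -> T0 X4 | c
  B -> B A | a
  T0 -> c
  T1 -> d
  T2 -> a
  T3 -> b
  X4 -> T0 T1
  X5 -> A T1

CYK fill:
  [0..0]={A,T0}  "c"  orig:{A}
  [1..1]={T3}  "b"  orig:{}
  [2..2]={A,T0}  "c"  orig:{A}
  [0..1]=∅  "cb"
  [1..2]=∅  "bc"
  [0..2]=∅  "cbc"

S ∉ T[0,2] ⇒ NO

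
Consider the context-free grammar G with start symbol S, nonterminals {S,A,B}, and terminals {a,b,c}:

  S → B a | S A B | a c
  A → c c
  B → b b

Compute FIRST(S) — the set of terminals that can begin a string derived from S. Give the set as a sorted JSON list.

FIRST iteration:
round 1:
  A via A→c c: +{c}
  B via B→b b: +{b}
  S via S→B a: +{b}
  S via S→a c: +{a}
  FIRST(S)={a,b}  FIRST(A)={c}  FIRST(B)={b}
round 2: — fixpoint
  FIRST(S)={a,b}  FIRST(A)={c}  FIRST(B)={b}

FIRST(S) = ["a", "b"]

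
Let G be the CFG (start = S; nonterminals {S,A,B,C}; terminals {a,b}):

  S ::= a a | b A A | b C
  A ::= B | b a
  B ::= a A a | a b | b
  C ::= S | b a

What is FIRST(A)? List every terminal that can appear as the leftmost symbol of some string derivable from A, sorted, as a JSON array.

FIRST iteration:
[1]
  A via A→b a: +{b}
  B via B→a A a: +{a}
  B via B→b: +{b}
  C via C→b a: +{b}
  S via S→a a: +{a}
  S via S→b A A: +{b}
  S: {a,b}  A: {b}  B: {a,b}  C: {b}
[2]
  A via A→B: +{a}
  C via C→S: +{a}
  S: {a,b}  A: {a,b}  B: {a,b}  C: {a,b}
[3] (no change)
  S: {a,b}  A: {a,b}  B: {a,b}  C: {a,b}

FIRST(A) = ["a", "b"]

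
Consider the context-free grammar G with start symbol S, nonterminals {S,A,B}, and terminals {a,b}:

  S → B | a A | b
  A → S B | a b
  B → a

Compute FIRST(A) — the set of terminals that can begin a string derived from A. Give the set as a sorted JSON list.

FIRST iteration:
round 1:
  A via A→a b: +{a}
  B via B→a: +{a}
  S via S→B: +{a}
  S via S→b: +{b}
  FIRST(S)={a,b}  FIRST(A)={a}  FIRST(B)={a}
round 2:
  A via A→S B: +{b}
  FIRST(S)={a,b}  FIRST(A)={a,b}  FIRST(B)={a}
round 3: (stable)
  FIRST(S)={a,b}  FIRST(A)={a,b}  FIRST(B)={a}

FIRST(A) = ["a", "b"]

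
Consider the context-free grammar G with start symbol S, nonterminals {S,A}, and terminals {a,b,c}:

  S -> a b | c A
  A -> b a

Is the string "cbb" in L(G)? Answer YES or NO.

Convert to CNF:
  S -> T1 T0 | T2 A
  A -> T0 T1
  T0 -> b
  T1 -> a
  T2 -> c

Fill CYK table bottom-up:
  [0..0]={T2}  "c"  orig:{}
  [1..1]={T0}  "b"  orig:{}
  [2..2]={T0}  "b"  orig:{}
  [0..1]=∅  "cb"
  [1..2]=∅  "bb"
  [0..2]=∅  "cbb"

S ∉ T[0,2] ⇒ NO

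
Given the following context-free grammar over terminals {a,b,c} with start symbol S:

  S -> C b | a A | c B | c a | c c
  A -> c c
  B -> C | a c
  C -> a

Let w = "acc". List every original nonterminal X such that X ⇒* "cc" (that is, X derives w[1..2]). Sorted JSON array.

CNF form of G:
  S -> C T2 | T0 B | T0 T0 | T0 T1 | T1 A
  A -> T0 T0
  B -> T1 T0 | a
  C -> a
  T0 -> c
  T1 -> a
  T2 -> b

Fill CYK table bottom-up (cells [i..j] with 1 ≤ i ≤ j ≤ 2 only):
  T[1,1] 'c' = {T0}  orig:{}
  T[2,2] 'c' = {T0}  orig:{}
  T[1,2] 'cc' = {A,S}

Original NTs in T[1,2] deriving "cc": ["A", "S"]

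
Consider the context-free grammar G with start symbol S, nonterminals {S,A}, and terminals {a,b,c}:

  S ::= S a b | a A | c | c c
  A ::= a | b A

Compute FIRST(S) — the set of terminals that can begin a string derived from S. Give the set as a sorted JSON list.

FIRST sets, iterate to fixpoint:
pass 1:
  A via A→a: +{a}
  A via A→b A: +{b}
  S via S→a A: +{a}
  S via S→c: +{c}
  FIRST(S)={a,c}  FIRST(A)={a,b}
pass 2: (stable)
  FIRST(S)={a,c}  FIRST(A)={a,b}

FIRST(S) = ["a", "c"]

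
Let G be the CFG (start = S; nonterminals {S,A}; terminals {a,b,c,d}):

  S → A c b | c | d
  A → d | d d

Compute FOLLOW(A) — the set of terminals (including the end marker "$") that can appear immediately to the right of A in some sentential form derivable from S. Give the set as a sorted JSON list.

FIRST iteration:
round 1:
  A via A→d: +{d}
  S via S→A c b: +{d}
  S via S→c: +{c}
  FIRST(S)={c,d}  FIRST(A)={d}
round 2: (no change)
  FIRST(S)={c,d}  FIRST(A)={d}

FOLLOW iteration:
seed FOLLOW(S) with $
pass 1:
  S→A c b: FOLLOW(A) ⊇ FIRST(c) = {c}; new: +{c}
  FOLLOW[S]={$}  FOLLOW[A]={c}
pass 2: done
  FOLLOW[S]={$}  FOLLOW[A]={c}

FOLLOW(A) = ["c"]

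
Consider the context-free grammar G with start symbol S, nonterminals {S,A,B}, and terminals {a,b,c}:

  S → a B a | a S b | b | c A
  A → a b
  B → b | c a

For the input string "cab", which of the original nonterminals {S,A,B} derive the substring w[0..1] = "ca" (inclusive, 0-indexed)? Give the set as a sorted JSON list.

CNF form of G:
  S -> T0 X3 | T0 X4 | T2 A | b
  A -> T0 T1
  B -> T2 T0 | b
  T0 -> a
  T1 -> b
  T2 -> c
  X3 -> B T0
  X4 -> S T1

CYK table (by increasing span) — only the sub-triangle for w[0..1]:
  [0..0]={T2}  "c"  orig:{}
  [1..1]={T0}  "a"  orig:{}
  [0..1]={B}  "ca"

Original NTs in T[0,1] deriving "ca": ["B"]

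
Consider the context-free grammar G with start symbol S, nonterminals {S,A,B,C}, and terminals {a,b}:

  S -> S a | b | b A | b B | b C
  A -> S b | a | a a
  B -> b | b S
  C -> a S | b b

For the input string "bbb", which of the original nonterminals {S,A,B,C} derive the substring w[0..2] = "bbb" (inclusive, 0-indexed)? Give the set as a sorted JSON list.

Convert to CNF:
  S -> S T1 | T0 A | T0 B | T0 C | b
  A -> S T0 | T1 T1 | a
  B -> T0 S | b
  C -> T0 T0 | T1 S
  T0 -> b
  T1 -> a

Fill CYK table bottom-up, restricted to cells inside w[0..2]:
  cell(0,0) b: {B,S,T0}  orig:{B,S}
  cell(1,1) b: {B,S,T0}  orig:{B,S}
  cell(2,2) b: {B,S,T0}  orig:{B,S}
  cell(0,1) bb: {A,B,C,S}
  cell(1,2) bb: {A,B,C,S}
  cell(0,2) bbb: {A,B,S}

Original NTs in T[0,2] deriving "bbb": ["A", "B", "S"]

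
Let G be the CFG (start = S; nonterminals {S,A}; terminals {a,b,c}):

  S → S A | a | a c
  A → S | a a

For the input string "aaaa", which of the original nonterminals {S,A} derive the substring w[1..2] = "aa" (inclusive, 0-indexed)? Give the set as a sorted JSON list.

CNF form of G:
  S -> S A | T0 T1 | a
  A -> S A | T0 T0 | T0 T1 | a
  T0 -> a
  T1 -> c

Fill CYK table bottom-up — only the sub-triangle for w[1..2]:
  cell(1,1) a: {A,S,T0}  orig:{A,S}
  cell(2,2) a: {A,S,T0}  orig:{A,S}
  cell(1,2) aa: {A,S}

Original NTs in T[1,2] deriving "aa": ["A", "S"]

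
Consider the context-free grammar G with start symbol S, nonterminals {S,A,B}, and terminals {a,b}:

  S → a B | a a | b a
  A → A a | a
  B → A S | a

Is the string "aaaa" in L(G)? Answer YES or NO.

Convert to CNF:
  S -> T0 B | T0 T0 | T1 T0
  A -> A T0 | a
  B -> A S | a
  T0 -> a
  T1 -> b

CYK fill:
  T[0,0] 'a' = {A,B,T0}  orig:{A,B}
  T[1,1] 'a' = {A,B,T0}  orig:{A,B}
  T[2,2] 'a' = {A,B,T0}  orig:{A,B}
  T[3,3] 'a' = {A,B,T0}  orig:{A,B}
  T[0,1] 'aa' = {A,S}
  T[1,2] 'aa' = {A,S}
  T[2,3] 'aa' = {A,S}
  T[0,2] 'aaa' = {A,B}
  T[1,3] 'aaa' = {A,B}
  T[0,3] 'aaaa' = {A,B,S}

S ∈ T[0,3] ⇒ YES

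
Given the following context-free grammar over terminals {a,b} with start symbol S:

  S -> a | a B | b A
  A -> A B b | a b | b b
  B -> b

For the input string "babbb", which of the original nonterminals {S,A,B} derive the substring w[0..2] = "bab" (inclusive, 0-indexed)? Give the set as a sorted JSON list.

CNF form of G:
  S -> T0 A | T1 B | a
  A -> A X2 | T0 T0 | T1 T0
  B -> b
  T0 -> b
  T1 -> a
  X2 -> B T0

Fill CYK table bottom-up, restricted to cells inside w[0..2]:
  [0..0]={B,T0}  "b"  orig:{B}
  [1..1]={S,T1}  "a"  orig:{S}
  [2..2]={B,T0}  "b"  orig:{B}
  [0..1]=∅  "ba"
  [1..2]={A,S}  "ab"
  [0..2]={S}  "bab"

Original NTs in T[0,2] deriving "bab": ["S"]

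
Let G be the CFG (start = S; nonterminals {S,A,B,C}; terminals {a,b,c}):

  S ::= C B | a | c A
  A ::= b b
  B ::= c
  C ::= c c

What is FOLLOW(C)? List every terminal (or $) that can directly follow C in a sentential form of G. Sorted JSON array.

FIRST iteration:
iter 1:
  A via A→b b: +{b}
  B via B→c: +{c}
  C via C→c c: +{c}
  S via S→C B: +{c}
  S via S→a: +{a}
  FIRST(S)={a,c}  FIRST(A)={b}  FIRST(B)={c}  FIRST(C)={c}
iter 2: (no change)
  FIRST(S)={a,c}  FIRST(A)={b}  FIRST(B)={c}  FIRST(C)={c}

FOLLOW iteration:
FOLLOW(S) := {$}
iter 1:
  S→C B: FOLLOW(C) ⊇ FIRST(B) = {c}; new: +{c}
  S→C B: FOLLOW(B) ⊇ FOLLOW(S) ⊇ {$}; new: +{$}
  S→c A: FOLLOW(A) ⊇ FOLLOW(S) ⊇ {$}; new: +{$}
  FOLLOW(S)={$}  FOLLOW(A)={$}  FOLLOW(B)={$}  FOLLOW(C)={c}
iter 2: (stable)
  FOLLOW(S)={$}  FOLLOW(A)={$}  FOLLOW(B)={$}  FOLLOW(C)={c}

FOLLOW(C) = ["c"]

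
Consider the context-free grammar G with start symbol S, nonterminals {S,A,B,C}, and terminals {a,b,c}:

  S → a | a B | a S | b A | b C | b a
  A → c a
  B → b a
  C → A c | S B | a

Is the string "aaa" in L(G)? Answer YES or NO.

CNF form of G:
  S -> T1 B | T1 S | T2 A | T2 C | T2 T1 | a
  A -> T0 T1
  B -> T2 T1
  C -> A T0 | S B | a
  T0 -> c
  T1 -> a
  T2 -> b

CYK fill:
  [0..0]={C,S,T1}  "a"  orig:{C,S}
  [1..1]={C,S,T1}  "a"  orig:{C,S}
  [2..2]={C,S,T1}  "a"  orig:{C,S}
  [0..1]={S}  "aa"
  [1..2]={S}  "aa"
  [0..2]={S}  "aaa"

S ∈ T[0,2] ⇒ YES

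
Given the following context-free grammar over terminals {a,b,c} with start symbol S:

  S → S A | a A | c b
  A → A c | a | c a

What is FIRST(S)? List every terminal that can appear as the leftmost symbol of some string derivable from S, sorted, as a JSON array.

Compute FIRST by fixpoint:
round 1:
  A via A→a: +{a}
  A via A→c a: +{c}
  S via S→a A: +{a}
  S via S→c b: +{c}
  FIRST[S]={a,c}  FIRST[A]={a,c}
round 2: (stable)
  FIRST[S]={a,c}  FIRST[A]={a,c}

FIRST(S) = ["a", "c"]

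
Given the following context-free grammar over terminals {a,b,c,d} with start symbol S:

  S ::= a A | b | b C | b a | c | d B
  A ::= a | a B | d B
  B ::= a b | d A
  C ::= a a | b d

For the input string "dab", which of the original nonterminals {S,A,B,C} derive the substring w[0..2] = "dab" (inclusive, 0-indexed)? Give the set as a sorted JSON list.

Convert to CNF:
  S -> T0 A | T1 B | T2 C | T2 T0 | b | c
  A -> T0 B | T1 B | a
  B -> T0 T2 | T1 A
  C -> T0 T0 | T2 T1
  T0 -> a
  T1 -> d
  T2 -> b

CYK fill (cells [i..j] with 0 ≤ i ≤ j ≤ 2 only):
  cell(0,0) d: {T1}  orig:{}
  cell(1,1) a: {A,T0}  orig:{A}
  cell(2,2) b: {S,T2}  orig:{S}
  cell(0,1) da: {B}
  cell(1,2) ab: {B}
  cell(0,2) dab: {A,S}

Original NTs in T[0,2] deriving "dab": ["A", "S"]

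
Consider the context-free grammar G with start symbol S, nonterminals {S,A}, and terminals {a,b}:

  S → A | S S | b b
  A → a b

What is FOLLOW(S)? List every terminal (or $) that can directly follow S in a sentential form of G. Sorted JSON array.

Compute FIRST by fixpoint:
iter 1:
  A via A→a b: +{a}
  S via S→A: +{a}
  S via S→b b: +{b}
  FIRST(S)={a,b}  FIRST(A)={a}
iter 2: (no change)
  FIRST(S)={a,b}  FIRST(A)={a}

FOLLOW sets:
FOLLOW(S) := {$}
pass 1:
  S→A: FOLLOW(A) ⊇ FOLLOW(S) ⊇ {$}; new: +{$}
  S→S S: FOLLOW(S) ⊇ FIRST(S) = {a,b}; new: +{a,b}
  S: {$,a,b}  A: {$}
pass 2:
  S→A: FOLLOW(A) ⊇ FOLLOW(S) ⊇ {$,a,b}; new: +{a,b}
  S: {$,a,b}  A: {$,a,b}
pass 3: done
  S: {$,a,b}  A: {$,a,b}

FOLLOW(S) = ["$", "a", "b"]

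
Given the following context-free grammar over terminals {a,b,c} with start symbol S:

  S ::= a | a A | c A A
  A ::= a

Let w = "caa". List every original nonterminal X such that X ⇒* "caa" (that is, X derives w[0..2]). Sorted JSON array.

Convert to CNF:
  S -> T0 A | T1 X2 | a
  A -> a
  T0 -> a
  T1 -> c
  X2 -> A A

Fill CYK table bottom-up — only the sub-triangle for w[0..2]:
  cell(0,0) c: {T1}  orig:{}
  cell(1,1) a: {A,S,T0}  orig:{A,S}
  cell(2,2) a: {A,S,T0}  orig:{A,S}
  cell(0,1) ca: ∅
  cell(1,2) aa: {S,X2}  orig:{S}
  cell(0,2) caa: {S}

Original NTs in T[0,2] deriving "caa": ["S"]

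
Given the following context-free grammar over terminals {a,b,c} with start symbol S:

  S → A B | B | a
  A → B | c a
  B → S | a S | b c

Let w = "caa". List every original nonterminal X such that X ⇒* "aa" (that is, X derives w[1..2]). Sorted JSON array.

CNF form of G:
  S -> A B | T0 S | T1 T2 | a
  A -> A B | T0 S | T1 T2 | T2 T0 | a
  B -> A B | T0 S | T1 T2 | a
  T0 -> a
  T1 -> b
  T2 -> c

Fill CYK table bottom-up — only the sub-triangle for w[1..2]:
  cell(1,1) a: {A,B,S,T0}  orig:{A,B,S}
  cell(2,2) a: {A,B,S,T0}  orig:{A,B,S}
  cell(1,2) aa: {A,B,S}

Original NTs in T[1,2] deriving "aa": ["A", "B", "S"]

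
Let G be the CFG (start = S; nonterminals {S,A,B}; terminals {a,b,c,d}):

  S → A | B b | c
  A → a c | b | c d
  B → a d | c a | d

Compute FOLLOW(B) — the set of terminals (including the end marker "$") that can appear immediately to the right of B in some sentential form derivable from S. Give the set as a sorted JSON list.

Compute FIRST by fixpoint:
pass 1:
  A via A→a c: +{a}
  A via A→b: +{b}
  A via A→c d: +{c}
  B via B→a d: +{a}
  B via B→c a: +{c}
  B via B→d: +{d}
  S via S→A: +{a,b,c}
  S via S→B b: +{d}
  FIRST[S]={a,b,c,d}  FIRST[A]={a,b,c}  FIRST[B]={a,c,d}
pass 2: (stable)
  FIRST[S]={a,b,c,d}  FIRST[A]={a,b,c}  FIRST[B]={a,c,d}

Compute FOLLOW by fixpoint:
initialize: $ ∈ FOLLOW(S)
[1]
  S→A: FOLLOW(A) ⊇ FOLLOW(S) ⊇ {$}; new: +{$}
  S→B b: FOLLOW(B) ⊇ FIRST(b) = {b}; new: +{b}
  FOLLOW[S]={$}  FOLLOW[A]={$}  FOLLOW[B]={b}
[2] (stable)
  FOLLOW[S]={$}  FOLLOW[A]={$}  FOLLOW[B]={b}

FOLLOW(B) = ["b"]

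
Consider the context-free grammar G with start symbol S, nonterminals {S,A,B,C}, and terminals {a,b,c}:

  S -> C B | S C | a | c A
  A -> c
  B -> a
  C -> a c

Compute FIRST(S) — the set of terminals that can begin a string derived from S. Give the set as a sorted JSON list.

Compute FIRST by fixpoint:
[1]
  A via A→c: +{c}
  B via B→a: +{a}
  C via C→a c: +{a}
  S via S→C B: +{a}
  S via S→c A: +{c}
  FIRST(S)={a,c}  FIRST(A)={c}  FIRST(B)={a}  FIRST(C)={a}
[2] done
  FIRST(S)={a,c}  FIRST(A)={c}  FIRST(B)={a}  FIRST(C)={a}

FIRST(S) = ["a", "c"]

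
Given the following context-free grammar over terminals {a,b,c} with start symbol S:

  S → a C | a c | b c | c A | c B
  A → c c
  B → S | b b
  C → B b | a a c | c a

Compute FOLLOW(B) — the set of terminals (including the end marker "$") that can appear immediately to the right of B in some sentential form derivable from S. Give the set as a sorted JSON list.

Compute FIRST by fixpoint:
iter 1:
  A via A→c c: +{c}
  B via B→b b: +{b}
  C via C→B b: +{b}
  C via C→a a c: +{a}
  C via C→c a: +{c}
  S via S→a C: +{a}
  S via S→b c: +{b}
  S via S→c A: +{c}
  FIRST(S)={a,b,c}  FIRST(A)={c}  FIRST(B)={b}  FIRST(C)={a,b,c}
iter 2:
  B via B→S: +{a,c}
  FIRST(S)={a,b,c}  FIRST(A)={c}  FIRST(B)={a,b,c}  FIRST(C)={a,b,c}
iter 3: (stable)
  FIRST(S)={a,b,c}  FIRST(A)={c}  FIRST(B)={a,b,c}  FIRST(C)={a,b,c}

FOLLOW iteration:
seed FOLLOW(S) with $
round 1:
  C→B b: FOLLOW(B) ⊇ FIRST(b) = {b}; new: +{b}
  S→a C: FOLLOW(C) ⊇ FOLLOW(S) ⊇ {$}; new: +{$}
  S→c A: FOLLOW(A) ⊇ FOLLOW(S) ⊇ {$}; new: +{$}
  S→c B: FOLLOW(B) ⊇ FOLLOW(S) ⊇ {$}; new: +{$}
  FOLLOW(S)={$}  FOLLOW(A)={$}  FOLLOW(B)={$,b}  FOLLOW(C)={$}
round 2:
  B→S: FOLLOW(S) ⊇ FOLLOW(B) ⊇ {$,b}; new: +{b}
  S→a C: FOLLOW(C) ⊇ FOLLOW(S) ⊇ {$,b}; new: +{b}
  S→c A: FOLLOW(A) ⊇ FOLLOW(S) ⊇ {$,b}; new: +{b}
  FOLLOW(S)={$,b}  FOLLOW(A)={$,b}  FOLLOW(B)={$,b}  FOLLOW(C)={$,b}
round 3: done
  FOLLOW(S)={$,b}  FOLLOW(A)={$,b}  FOLLOW(B)={$,b}  FOLLOW(C)={$,b}

FOLLOW(B) = ["$", "b"]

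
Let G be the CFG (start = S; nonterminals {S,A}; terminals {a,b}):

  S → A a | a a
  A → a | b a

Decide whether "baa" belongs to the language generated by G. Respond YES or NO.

CNF form of G:
  S -> A T1 | T1 T1
  A -> T0 T1 | a
  T0 -> b
  T1 -> a

CYK fill:
  [0..0]={T0}  "b"  orig:{}
  [1..1]={A,T1}  "a"  orig:{A}
  [2..2]={A,T1}  "a"  orig:{A}
  [0..1]={A}  "ba"
  [1..2]={S}  "aa"
  [0..2]={S}  "baa"

S ∈ T[0,2] ⇒ YES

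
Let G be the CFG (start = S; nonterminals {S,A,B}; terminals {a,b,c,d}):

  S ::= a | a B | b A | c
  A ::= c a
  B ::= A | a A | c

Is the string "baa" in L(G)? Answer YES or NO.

CNF form of G:
  S -> T1 B | T2 A | a | c
  A -> T0 T1
  B -> T0 T1 | T1 A | c
  T0 -> c
  T1 -> a
  T2 -> b

CYK fill:
  T[0,0] 'b' = {T2}  orig:{}
  T[1,1] 'a' = {S,T1}  orig:{S}
  T[2,2] 'a' = {S,T1}  orig:{S}
  T[0,1] 'ba' = ∅
  T[1,2] 'aa' = ∅
  T[0,2] 'baa' = ∅

S ∉ T[0,2] ⇒ NO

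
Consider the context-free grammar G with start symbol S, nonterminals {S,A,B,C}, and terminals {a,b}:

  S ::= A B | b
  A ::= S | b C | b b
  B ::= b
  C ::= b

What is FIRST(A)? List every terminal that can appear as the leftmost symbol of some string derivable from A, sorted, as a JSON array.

Compute FIRST by fixpoint:
iter 1:
  A via A→b C: +{b}
  B via B→b: +{b}
  C via C→b: +{b}
  S via S→A B: +{b}
  FIRST(S)={b}  FIRST(A)={b}  FIRST(B)={b}  FIRST(C)={b}
iter 2: — fixpoint
  FIRST(S)={b}  FIRST(A)={b}  FIRST(B)={b}  FIRST(C)={b}

FIRST(A) = ["b"]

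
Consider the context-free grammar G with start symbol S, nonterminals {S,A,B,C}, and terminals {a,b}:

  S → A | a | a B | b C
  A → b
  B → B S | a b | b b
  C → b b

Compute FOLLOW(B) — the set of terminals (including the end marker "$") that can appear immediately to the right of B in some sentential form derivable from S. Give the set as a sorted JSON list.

Compute FIRST by fixpoint:
round 1:
  A via A→b: +{b}
  B via B→a b: +{a}
  B via B→b b: +{b}
  C via C→b b: +{b}
  S via S→A: +{b}
  S via S→a: +{a}
  FIRST[S]={a,b}  FIRST[A]={b}  FIRST[B]={a,b}  FIRST[C]={b}
round 2: done
  FIRST[S]={a,b}  FIRST[A]={b}  FIRST[B]={a,b}  FIRST[C]={b}

Compute FOLLOW by fixpoint:
initialize: $ ∈ FOLLOW(S)
pass 1:
  B→B S: FOLLOW(B) ⊇ FIRST(S) = {a,b}; new: +{a,b}
  B→B S: FOLLOW(S) ⊇ FOLLOW(B) ⊇ {a,b}; new: +{a,b}
  S→A: FOLLOW(A) ⊇ FOLLOW(S) ⊇ {$,a,b}; new: +{$,a,b}
  S→a B: FOLLOW(B) ⊇ FOLLOW(S) ⊇ {$,a,b}; new: +{$}
  S→b C: FOLLOW(C) ⊇ FOLLOW(S) ⊇ {$,a,b}; new: +{$,a,b}
  FOLLOW(S)={$,a,b}  FOLLOW(A)={$,a,b}  FOLLOW(B)={$,a,b}  FOLLOW(C)={$,a,b}
pass 2: (stable)
  FOLLOW(S)={$,a,b}  FOLLOW(A)={$,a,b}  FOLLOW(B)={$,a,b}  FOLLOW(C)={$,a,b}

FOLLOW(B) = ["$", "a", "b"]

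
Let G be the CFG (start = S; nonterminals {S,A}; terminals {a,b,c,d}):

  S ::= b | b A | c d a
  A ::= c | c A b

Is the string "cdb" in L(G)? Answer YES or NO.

CNF form of G:
  S -> T0 X5 | T1 A | b
  A -> T0 X4 | c
  T0 -> c
  T1 -> b
  T2 -> d
  T3 -> a
  X4 -> A T1
  X5 -> T2 T3

Fill CYK table bottom-up:
  cell(0,0) c: {A,T0}  orig:{A}
  cell(1,1) d: {T2}  orig:{}
  cell(2,2) b: {S,T1}  orig:{S}
  cell(0,1) cd: ∅
  cell(1,2) db: ∅
  cell(0,2) cdb: ∅

S ∉ T[0,2] ⇒ NO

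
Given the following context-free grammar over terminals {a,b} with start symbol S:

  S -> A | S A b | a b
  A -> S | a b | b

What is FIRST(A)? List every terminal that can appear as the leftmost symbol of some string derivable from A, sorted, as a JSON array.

Compute FIRST by fixpoint:
iter 1:
  A via A→a b: +{a}
  A via A→b: +{b}
  S via S→A: +{a,b}
  FIRST[S]={a,b}  FIRST[A]={a,b}
iter 2: done
  FIRST[S]={a,b}  FIRST[A]={a,b}

FIRST(A) = ["a", "b"]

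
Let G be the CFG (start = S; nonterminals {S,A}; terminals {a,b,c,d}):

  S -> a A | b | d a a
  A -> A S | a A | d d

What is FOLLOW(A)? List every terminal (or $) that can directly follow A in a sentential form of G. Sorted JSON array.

Compute FIRST by fixpoint:
round 1:
  A via A→a A: +{a}
  A via A→d d: +{d}
  S via S→a A: +{a}
  S via S→b: +{b}
  S via S→d a a: +{d}
  FIRST(S)={a,b,d}  FIRST(A)={a,d}
round 2: (no change)
  FIRST(S)={a,b,d}  FIRST(A)={a,d}

FOLLOW iteration:
FOLLOW(S) := {$}
[1]
  A→A S: FOLLOW(A) ⊇ FIRST(S) = {a,b,d}; new: +{a,b,d}
  A→A S: FOLLOW(S) ⊇ FOLLOW(A) ⊇ {a,b,d}; new: +{a,b,d}
  S→a A: FOLLOW(A) ⊇ FOLLOW(S) ⊇ {$,a,b,d}; new: +{$}
  S: {$,a,b,d}  A: {$,a,b,d}
[2] — fixpoint
  S: {$,a,b,d}  A: {$,a,b,d}

FOLLOW(A) = ["$", "a", "b", "d"]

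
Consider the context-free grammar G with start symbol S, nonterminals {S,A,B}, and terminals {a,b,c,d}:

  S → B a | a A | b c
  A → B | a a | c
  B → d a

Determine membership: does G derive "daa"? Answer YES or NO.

Convert to CNF:
  S -> B T0 | T0 A | T2 T3
  A -> T0 T0 | T1 T0 | c
  B -> T1 T0
  T0 -> a
  T1 -> d
  T2 -> b
  T3 -> c

Fill CYK table bottom-up:
  [0..0]={T1}  "d"  orig:{}
  [1..1]={T0}  "a"  orig:{}
  [2..2]={T0}  "a"  orig:{}
  [0..1]={A,B}  "da"
  [1..2]={A}  "aa"
  [0..2]={S}  "daa"

S ∈ T[0,2] ⇒ YES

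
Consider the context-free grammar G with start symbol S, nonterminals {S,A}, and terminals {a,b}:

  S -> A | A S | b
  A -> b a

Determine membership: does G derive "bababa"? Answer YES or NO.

Convert to CNF:
  S -> A S | T0 T1 | b
  A -> T0 T1
  T0 -> b
  T1 -> a

CYK fill:
  T[0,0] 'b' = {S,T0}  orig:{S}
  T[1,1] 'a' = {T1}  orig:{}
  T[2,2] 'b' = {S,T0}  orig:{S}
  T[3,3] 'a' = {T1}  orig:{}
  T[4,4] 'b' = {S,T0}  orig:{S}
  T[5,5] 'a' = {T1}  orig:{}
  T[0,1] 'ba' = {A,S}
  T[1,2] 'ab' = ∅
  T[2,3] 'ba' = {A,S}
  T[3,4] 'ab' = ∅
  T[4,5] 'ba' = {A,S}
  T[0,2] 'bab' = {S}
  T[1,3] 'aba' = ∅
  T[2,4] 'bab' = {S}
  T[3,5] 'aba' = ∅
  T[0,3] 'baba' = {S}
  T[1,4] 'abab' = ∅
  T[2,5] 'baba' = {S}
  T[0,4] 'babab' = {S}
  T[1,5] 'ababa' = ∅
  T[0,5] 'bababa' = {S}

S ∈ T[0,5] ⇒ YES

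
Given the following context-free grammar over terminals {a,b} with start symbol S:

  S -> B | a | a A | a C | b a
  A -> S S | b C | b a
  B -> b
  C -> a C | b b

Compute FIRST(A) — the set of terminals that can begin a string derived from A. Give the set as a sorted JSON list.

FIRST sets, iterate to fixpoint:
round 1:
  A via A→b C: +{b}
  B via B→b: +{b}
  C via C→a C: +{a}
  C via C→b b: +{b}
  S via S→B: +{b}
  S via S→a: +{a}
  S: {a,b}  A: {b}  B: {b}  C: {a,b}
round 2:
  A via A→S S: +{a}
  S: {a,b}  A: {a,b}  B: {b}  C: {a,b}
round 3: — fixpoint
  S: {a,b}  A: {a,b}  B: {b}  C: {a,b}

FIRST(A) = ["a", "b"]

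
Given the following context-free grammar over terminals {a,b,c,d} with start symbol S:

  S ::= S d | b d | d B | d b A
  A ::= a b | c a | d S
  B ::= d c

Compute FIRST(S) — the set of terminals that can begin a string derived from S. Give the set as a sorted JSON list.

Compute FIRST by fixpoint:
pass 1:
  A via A→a b: +{a}
  A via A→c a: +{c}
  A via A→d S: +{d}
  B via B→d c: +{d}
  S via S→b d: +{b}
  S via S→d B: +{d}
  FIRST(S)={b,d}  FIRST(A)={a,c,d}  FIRST(B)={d}
pass 2: done
  FIRST(S)={b,d}  FIRST(A)={a,c,d}  FIRST(B)={d}

FIRST(S) = ["b", "d"]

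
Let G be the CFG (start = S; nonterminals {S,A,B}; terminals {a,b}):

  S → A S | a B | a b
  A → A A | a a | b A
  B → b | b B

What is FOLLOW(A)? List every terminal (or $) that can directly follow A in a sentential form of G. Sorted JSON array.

Compute FIRST by fixpoint:
round 1:
  A via A→a a: +{a}
  A via A→b A: +{b}
  B via B→b: +{b}
  S via S→A S: +{a,b}
  FIRST[S]={a,b}  FIRST[A]={a,b}  FIRST[B]={b}
round 2: done
  FIRST[S]={a,b}  FIRST[A]={a,b}  FIRST[B]={b}

FOLLOW iteration:
seed FOLLOW(S) with $
[1]
  A→A A: FOLLOW(A) ⊇ FIRST(A) = {a,b}; new: +{a,b}
  S→a B: FOLLOW(B) ⊇ FOLLOW(S) ⊇ {$}; new: +{$}
  FOLLOW[S]={$}  FOLLOW[A]={a,b}  FOLLOW[B]={$}
[2] done
  FOLLOW[S]={$}  FOLLOW[A]={a,b}  FOLLOW[B]={$}

FOLLOW(A) = ["a", "b"]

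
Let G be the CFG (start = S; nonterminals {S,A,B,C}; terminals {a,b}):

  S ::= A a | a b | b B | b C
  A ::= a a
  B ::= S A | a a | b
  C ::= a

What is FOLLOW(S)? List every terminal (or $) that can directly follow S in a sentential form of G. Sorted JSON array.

FIRST iteration:
[1]
  A via A→a a: +{a}
  B via B→a a: +{a}
  B via B→b: +{b}
  C via C→a: +{a}
  S via S→A a: +{a}
  S via S→b B: +{b}
  FIRST(S)={a,b}  FIRST(A)={a}  FIRST(B)={a,b}  FIRST(C)={a}
[2] (no change)
  FIRST(S)={a,b}  FIRST(A)={a}  FIRST(B)={a,b}  FIRST(C)={a}

FOLLOW sets:
initialize: $ ∈ FOLLOW(S)
[1]
  B→S A: FOLLOW(S) ⊇ FIRST(A) = {a}; new: +{a}
  S→A a: FOLLOW(A) ⊇ FIRST(a) = {a}; new: +{a}
  S→b B: FOLLOW(B) ⊇ FOLLOW(S) ⊇ {$,a}; new: +{$,a}
  S→b C: FOLLOW(C) ⊇ FOLLOW(S) ⊇ {$,a}; new: +{$,a}
  FOLLOW[S]={$,a}  FOLLOW[A]={a}  FOLLOW[B]={$,a}  FOLLOW[C]={$,a}
[2]
  B→S A: FOLLOW(A) ⊇ FOLLOW(B) ⊇ {$,a}; new: +{$}
  FOLLOW[S]={$,a}  FOLLOW[A]={$,a}  FOLLOW[B]={$,a}  FOLLOW[C]={$,a}
[3] (no change)
  FOLLOW[S]={$,a}  FOLLOW[A]={$,a}  FOLLOW[B]={$,a}  FOLLOW[C]={$,a}

FOLLOW(S) = ["$", "a"]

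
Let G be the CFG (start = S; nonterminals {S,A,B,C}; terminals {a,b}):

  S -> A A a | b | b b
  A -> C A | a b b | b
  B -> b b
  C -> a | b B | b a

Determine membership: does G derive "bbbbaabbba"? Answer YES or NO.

CNF form of G:
  S -> A X3 | T1 T1 | b
  A -> C A | T0 X2 | b
  B -> T1 T1
  C -> T1 B | T1 T0 | a
  T0 -> a
  T1 -> b
  X2 -> T1 T1
  X3 -> A T0

CYK table (by increasing span):
  T[0,0] 'b' = {A,S,T1}  orig:{A,S}
  T[1,1] 'b' = {A,S,T1}  orig:{A,S}
  T[2,2] 'b' = {A,S,T1}  orig:{A,S}
  T[3,3] 'b' = {A,S,T1}  orig:{A,S}
  T[4,4] 'a' = {C,T0}  orig:{C}
  T[5,5] 'a' = {C,T0}  orig:{C}
  T[6,6] 'b' = {A,S,T1}  orig:{A,S}
  T[7,7] 'b' = {A,S,T1}  orig:{A,S}
  T[8,8] 'b' = {A,S,T1}  orig:{A,S}
  T[9,9] 'a' = {C,T0}  orig:{C}
  T[0,1] 'bb' = {B,S,X2}  orig:{B,S}
  T[1,2] 'bb' = {B,S,X2}  orig:{B,S}
  T[2,3] 'bb' = {B,S,X2}  orig:{B,S}
  T[3,4] 'ba' = {C,X3}  orig:{C}
  T[4,5] 'aa' = ∅
  T[5,6] 'ab' = {A}
  T[6,7] 'bb' = {B,S,X2}  orig:{B,S}
  T[7,8] 'bb' = {B,S,X2}  orig:{B,S}
  T[8,9] 'ba' = {C,X3}  orig:{C}
  T[0,2] 'bbb' = {C}
  T[1,3] 'bbb' = {C}
  T[2,4] 'bba' = {S}
  T[3,5] 'baa' = ∅
  T[4,6] 'aab' = {A}
  T[5,7] 'abb' = {A}
  T[6,8] 'bbb' = {C}
  T[7,9] 'bba' = {S}
  T[0,3] 'bbbb' = {A}
  T[1,4] 'bbba' = ∅
  T[2,5] 'bbaa' = ∅
  T[3,6] 'baab' = {A}
  T[4,7] 'aabb' = {A}
  T[5,8] 'abbb' = ∅
  T[6,9] 'bbba' = ∅
  T[0,4] 'bbbba' = {X3}  orig:{}
  T[1,5] 'bbbaa' = ∅
  T[2,6] 'bbaab' = ∅
  T[3,7] 'baabb' = {A}
  T[4,8] 'aabbb' = ∅
  T[5,9] 'abbba' = {S}
  T[0,5] 'bbbbaa' = ∅
  T[1,6] 'bbbaab' = {A}
  T[2,7] 'bbaabb' = ∅
  T[3,8] 'baabbb' = ∅
  T[4,9] 'aabbba' = {S}
  T[0,6] 'bbbbaab' = {A}
  T[1,7] 'bbbaabb' = {A}
  T[2,8] 'bbaabbb' = ∅
  T[3,9] 'baabbba' = {S}
  T[0,7] 'bbbbaabb' = {A}
  T[1,8] 'bbbaabbb' = ∅
  T[2,9] 'bbaabbba' = ∅
  T[0,8] 'bbbbaabbb' = ∅
  T[1,9] 'bbbaabbba' = {S}
  T[0,9] 'bbbbaabbba' = {S}

S ∈ T[0,9] ⇒ YES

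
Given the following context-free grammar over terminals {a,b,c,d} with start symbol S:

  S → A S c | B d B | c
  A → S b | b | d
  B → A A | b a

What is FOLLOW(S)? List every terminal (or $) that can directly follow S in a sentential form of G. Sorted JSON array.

Compute FIRST by fixpoint:
pass 1:
  A via A→b: +{b}
  A via A→d: +{d}
  B via B→A A: +{b,d}
  S via S→A S c: +{b,d}
  S via S→c: +{c}
  FIRST[S]={b,c,d}  FIRST[A]={b,d}  FIRST[B]={b,d}
pass 2:
  A via A→S b: +{c}
  B via B→A A: +{c}
  FIRST[S]={b,c,d}  FIRST[A]={b,c,d}  FIRST[B]={b,c,d}
pass 3: (no change)
  FIRST[S]={b,c,d}  FIRST[A]={b,c,d}  FIRST[B]={b,c,d}

Compute FOLLOW by fixpoint:
initialize: $ ∈ FOLLOW(S)
iter 1:
  A→S b: FOLLOW(S) ⊇ FIRST(b) = {b}; new: +{b}
  B→A A: FOLLOW(A) ⊇ FIRST(A) = {b,c,d}; new: +{b,c,d}
  S→A S c: FOLLOW(S) ⊇ FIRST(c) = {c}; new: +{c}
  S→B d B: FOLLOW(B) ⊇ FIRST(d) = {d}; new: +{d}
  S→B d B: FOLLOW(B) ⊇ FOLLOW(S) ⊇ {$,b,c}; new: +{$,b,c}
  S: {$,b,c}  A: {b,c,d}  B: {$,b,c,d}
iter 2:
  B→A A: FOLLOW(A) ⊇ FOLLOW(B) ⊇ {$,b,c,d}; new: +{$}
  S: {$,b,c}  A: {$,b,c,d}  B: {$,b,c,d}
iter 3: done
  S: {$,b,c}  A: {$,b,c,d}  B: {$,b,c,d}

FOLLOW(S) = ["$", "b", "c"]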